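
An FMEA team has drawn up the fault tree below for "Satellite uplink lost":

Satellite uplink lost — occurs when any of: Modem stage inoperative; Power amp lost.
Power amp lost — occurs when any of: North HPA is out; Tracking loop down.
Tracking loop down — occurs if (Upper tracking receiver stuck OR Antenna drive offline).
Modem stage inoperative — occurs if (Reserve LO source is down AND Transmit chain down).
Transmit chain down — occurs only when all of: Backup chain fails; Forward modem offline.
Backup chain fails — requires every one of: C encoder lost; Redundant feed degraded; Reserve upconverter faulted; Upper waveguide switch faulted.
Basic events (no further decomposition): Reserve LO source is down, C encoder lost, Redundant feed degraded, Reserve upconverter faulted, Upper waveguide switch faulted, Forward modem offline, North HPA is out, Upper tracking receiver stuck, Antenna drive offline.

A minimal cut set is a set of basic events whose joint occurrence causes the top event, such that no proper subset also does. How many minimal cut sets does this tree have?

4

Backup chain fails [AND]: one cut set from each child combined → 1 × 1 × 1 × 1 = 1 cut set(s).
Transmit chain down [AND]: one cut set from each child combined → 1 × 1 = 1 cut set(s).
Modem stage inoperative [AND]: one cut set from each child combined → 1 × 1 = 1 cut set(s).
Tracking loop down [OR]: union of children's cut sets → 2 cut set(s).
Power amp lost [OR]: union of children's cut sets → 3 cut set(s).
Satellite uplink lost [OR]: union of children's cut sets → 4 cut set(s).
Minimal cut sets: {C encoder lost, Forward modem offline, Redundant feed degraded, Reserve LO source is down, Reserve upconverter faulted, Upper waveguide switch faulted}; {North HPA is out}; {Upper tracking receiver stuck}; {Antenna drive offline}.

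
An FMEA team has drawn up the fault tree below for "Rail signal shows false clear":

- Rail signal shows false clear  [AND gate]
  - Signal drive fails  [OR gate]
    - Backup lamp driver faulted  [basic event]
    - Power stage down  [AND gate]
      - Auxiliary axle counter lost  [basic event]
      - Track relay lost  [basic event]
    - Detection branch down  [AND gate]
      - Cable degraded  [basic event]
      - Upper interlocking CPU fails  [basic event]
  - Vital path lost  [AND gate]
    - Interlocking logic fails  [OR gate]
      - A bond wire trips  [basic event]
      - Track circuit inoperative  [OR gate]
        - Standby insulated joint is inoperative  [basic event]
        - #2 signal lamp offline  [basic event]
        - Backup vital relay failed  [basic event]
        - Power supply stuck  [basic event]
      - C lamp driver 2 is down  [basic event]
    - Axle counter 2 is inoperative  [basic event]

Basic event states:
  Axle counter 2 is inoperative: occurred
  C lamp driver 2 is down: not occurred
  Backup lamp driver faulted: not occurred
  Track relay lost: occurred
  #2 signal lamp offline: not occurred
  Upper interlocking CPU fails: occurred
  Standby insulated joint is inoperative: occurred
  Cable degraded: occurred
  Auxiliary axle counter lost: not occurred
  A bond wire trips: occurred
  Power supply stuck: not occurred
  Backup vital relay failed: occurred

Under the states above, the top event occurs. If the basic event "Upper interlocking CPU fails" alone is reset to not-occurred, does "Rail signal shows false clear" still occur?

No

Counterfactual: set "Upper interlocking CPU fails" to not occurred.
Power stage down [AND]: Auxiliary axle counter lost=not, Track relay lost=occurs → not all inputs occur → does not occur.
Detection branch down [AND]: Cable degraded=occurs, Upper interlocking CPU fails=not → not all inputs occur → does not occur.
Signal drive fails [OR]: Backup lamp driver faulted=not, Power stage down=not, Detection branch down=not → no input occurs → does not occur.
Track circuit inoperative [OR]: Standby insulated joint is inoperative=occurs, #2 signal lamp offline=not, Backup vital relay failed=occurs, Power supply stuck=not → at least one input occurs → occurs.
Interlocking logic fails [OR]: A bond wire trips=occurs, Track circuit inoperative=occurs, C lamp driver 2 is down=not → at least one input occurs → occurs.
Vital path lost [AND]: Interlocking logic fails=occurs, Axle counter 2 is inoperative=occurs → all inputs occur → occurs.
Rail signal shows false clear [AND]: Signal drive fails=not, Vital path lost=occurs → not all inputs occur → does not occur.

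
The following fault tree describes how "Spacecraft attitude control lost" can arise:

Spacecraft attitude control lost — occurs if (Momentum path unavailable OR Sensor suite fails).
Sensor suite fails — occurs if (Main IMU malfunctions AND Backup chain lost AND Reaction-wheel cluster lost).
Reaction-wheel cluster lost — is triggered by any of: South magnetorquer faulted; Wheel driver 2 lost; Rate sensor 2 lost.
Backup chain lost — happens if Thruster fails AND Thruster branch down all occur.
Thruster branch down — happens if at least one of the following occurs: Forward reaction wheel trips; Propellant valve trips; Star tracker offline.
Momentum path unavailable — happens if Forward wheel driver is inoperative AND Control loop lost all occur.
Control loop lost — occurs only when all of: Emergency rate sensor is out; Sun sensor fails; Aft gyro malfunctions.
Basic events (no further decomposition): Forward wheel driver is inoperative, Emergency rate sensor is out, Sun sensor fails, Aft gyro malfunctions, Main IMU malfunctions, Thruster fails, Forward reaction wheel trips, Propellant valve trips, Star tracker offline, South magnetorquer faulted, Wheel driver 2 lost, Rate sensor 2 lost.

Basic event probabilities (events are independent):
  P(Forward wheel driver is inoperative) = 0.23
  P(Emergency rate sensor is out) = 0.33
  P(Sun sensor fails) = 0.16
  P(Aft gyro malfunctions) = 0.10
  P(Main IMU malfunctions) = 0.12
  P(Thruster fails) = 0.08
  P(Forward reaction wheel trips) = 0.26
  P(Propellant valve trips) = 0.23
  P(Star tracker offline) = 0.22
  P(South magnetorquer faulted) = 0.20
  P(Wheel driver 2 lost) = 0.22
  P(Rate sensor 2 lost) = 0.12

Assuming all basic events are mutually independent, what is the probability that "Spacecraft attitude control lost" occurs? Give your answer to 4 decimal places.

P(Control loop lost) [AND] = 0.33 × 0.16 × 0.10 = 0.005280
P(Momentum path unavailable) [AND] = 0.23 × 0.005280 = 0.001214
P(Thruster branch down) [OR] = 1 − (1−0.26) × (1−0.23) × (1−0.22) = 0.555556
P(Backup chain lost) [AND] = 0.08 × 0.555556 = 0.044444
P(Reaction-wheel cluster lost) [OR] = 1 − (1−0.20) × (1−0.22) × (1−0.12) = 0.450880
P(Sensor suite fails) [AND] = 0.12 × 0.044444 × 0.450880 = 0.002405
P(Spacecraft attitude control lost) [OR] = 1 − (1−0.001214) × (1−0.002405) = 0.003616
Rounded to 4 decimal places: P(Spacecraft attitude control lost) ≈ 0.0036.

0.0036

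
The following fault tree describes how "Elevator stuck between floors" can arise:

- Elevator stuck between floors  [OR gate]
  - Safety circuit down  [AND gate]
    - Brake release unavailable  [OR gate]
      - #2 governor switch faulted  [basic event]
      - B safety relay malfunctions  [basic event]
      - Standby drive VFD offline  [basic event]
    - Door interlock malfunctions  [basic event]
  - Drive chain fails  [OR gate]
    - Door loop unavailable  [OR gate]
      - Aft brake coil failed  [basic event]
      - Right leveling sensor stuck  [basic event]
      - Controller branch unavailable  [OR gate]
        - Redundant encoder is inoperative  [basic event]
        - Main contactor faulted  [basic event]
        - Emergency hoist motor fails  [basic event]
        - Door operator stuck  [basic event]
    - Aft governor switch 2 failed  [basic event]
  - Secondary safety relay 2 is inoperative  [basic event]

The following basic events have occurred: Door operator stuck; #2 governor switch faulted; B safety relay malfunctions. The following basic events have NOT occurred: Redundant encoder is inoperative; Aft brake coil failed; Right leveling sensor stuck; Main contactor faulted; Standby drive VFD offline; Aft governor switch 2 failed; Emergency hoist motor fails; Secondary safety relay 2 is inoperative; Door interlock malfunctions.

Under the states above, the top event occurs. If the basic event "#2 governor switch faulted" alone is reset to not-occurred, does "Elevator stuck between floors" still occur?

Yes

Counterfactual: set "#2 governor switch faulted" to not occurred.
Brake release unavailable [OR]: #2 governor switch faulted=not, B safety relay malfunctions=occurs, Standby drive VFD offline=not → at least one input occurs → occurs.
Safety circuit down [AND]: Brake release unavailable=occurs, Door interlock malfunctions=not → not all inputs occur → does not occur.
Controller branch unavailable [OR]: Redundant encoder is inoperative=not, Main contactor faulted=not, Emergency hoist motor fails=not, Door operator stuck=occurs → at least one input occurs → occurs.
Door loop unavailable [OR]: Aft brake coil failed=not, Right leveling sensor stuck=not, Controller branch unavailable=occurs → at least one input occurs → occurs.
Drive chain fails [OR]: Door loop unavailable=occurs, Aft governor switch 2 failed=not → at least one input occurs → occurs.
Elevator stuck between floors [OR]: Safety circuit down=not, Drive chain fails=occurs, Secondary safety relay 2 is inoperative=not → at least one input occurs → occurs.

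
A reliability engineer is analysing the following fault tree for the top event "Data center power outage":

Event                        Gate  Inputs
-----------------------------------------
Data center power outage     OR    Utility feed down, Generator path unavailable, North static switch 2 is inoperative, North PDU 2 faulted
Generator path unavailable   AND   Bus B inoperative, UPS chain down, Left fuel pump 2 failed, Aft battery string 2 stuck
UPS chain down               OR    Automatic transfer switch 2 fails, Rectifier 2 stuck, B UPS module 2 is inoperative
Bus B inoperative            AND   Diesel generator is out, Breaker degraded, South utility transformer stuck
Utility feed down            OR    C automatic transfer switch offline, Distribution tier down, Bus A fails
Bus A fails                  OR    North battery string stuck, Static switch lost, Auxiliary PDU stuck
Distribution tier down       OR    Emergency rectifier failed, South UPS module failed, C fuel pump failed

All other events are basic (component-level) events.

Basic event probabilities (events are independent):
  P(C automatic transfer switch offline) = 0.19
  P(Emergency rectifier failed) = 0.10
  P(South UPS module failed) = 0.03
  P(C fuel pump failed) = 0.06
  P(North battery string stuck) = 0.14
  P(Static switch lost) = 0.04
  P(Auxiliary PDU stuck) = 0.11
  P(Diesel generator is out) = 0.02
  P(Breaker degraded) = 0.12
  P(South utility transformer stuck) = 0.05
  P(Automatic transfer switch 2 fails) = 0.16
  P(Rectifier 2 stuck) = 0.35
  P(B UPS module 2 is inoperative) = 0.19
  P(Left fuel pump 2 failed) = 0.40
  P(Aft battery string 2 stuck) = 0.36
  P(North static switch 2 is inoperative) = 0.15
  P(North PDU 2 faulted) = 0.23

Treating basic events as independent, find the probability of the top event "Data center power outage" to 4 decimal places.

P(Distribution tier down) [OR] = 1 − (1−0.10) × (1−0.03) × (1−0.06) = 0.179380
P(Bus A fails) [OR] = 1 − (1−0.14) × (1−0.04) × (1−0.11) = 0.265216
P(Utility feed down) [OR] = 1 − (1−0.19) × (1−0.179380) × (1−0.265216) = 0.511587
P(Bus B inoperative) [AND] = 0.02 × 0.12 × 0.05 = 0.000120
P(UPS chain down) [OR] = 1 − (1−0.16) × (1−0.35) × (1−0.19) = 0.557740
P(Generator path unavailable) [AND] = 0.000120 × 0.557740 × 0.40 × 0.36 = 0.000010
P(Data center power outage) [OR] = 1 − (1−0.511587) × (1−0.000010) × (1−0.15) × (1−0.23) = 0.680337
Rounded to 4 decimal places: P(Data center power outage) ≈ 0.6803.

0.6803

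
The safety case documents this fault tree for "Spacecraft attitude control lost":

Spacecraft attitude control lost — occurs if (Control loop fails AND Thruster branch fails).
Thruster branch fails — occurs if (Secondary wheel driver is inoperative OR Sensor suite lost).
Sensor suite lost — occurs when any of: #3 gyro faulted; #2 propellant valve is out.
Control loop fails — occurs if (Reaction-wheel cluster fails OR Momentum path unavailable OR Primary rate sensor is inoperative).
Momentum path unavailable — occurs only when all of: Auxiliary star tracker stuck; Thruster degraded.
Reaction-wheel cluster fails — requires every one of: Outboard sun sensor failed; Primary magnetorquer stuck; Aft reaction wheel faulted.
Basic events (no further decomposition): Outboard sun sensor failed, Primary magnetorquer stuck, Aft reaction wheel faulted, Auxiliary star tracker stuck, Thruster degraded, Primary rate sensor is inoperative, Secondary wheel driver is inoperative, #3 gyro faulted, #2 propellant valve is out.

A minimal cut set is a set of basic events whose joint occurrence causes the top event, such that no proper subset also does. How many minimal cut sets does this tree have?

9

Reaction-wheel cluster fails [AND]: one cut set from each child combined → 1 × 1 × 1 = 1 cut set(s).
Momentum path unavailable [AND]: one cut set from each child combined → 1 × 1 = 1 cut set(s).
Control loop fails [OR]: union of children's cut sets → 3 cut set(s).
Sensor suite lost [OR]: union of children's cut sets → 2 cut set(s).
Thruster branch fails [OR]: union of children's cut sets → 3 cut set(s).
Spacecraft attitude control lost [AND]: one cut set from each child combined → 3 × 3 = 9 cut set(s).
Minimal cut sets: {Aft reaction wheel faulted, Outboard sun sensor failed, Primary magnetorquer stuck, Secondary wheel driver is inoperative}; {#3 gyro faulted, Aft reaction wheel faulted, Outboard sun sensor failed, Primary magnetorquer stuck}; {#2 propellant valve is out, Aft reaction wheel faulted, Outboard sun sensor failed, Primary magnetorquer stuck}; {Auxiliary star tracker stuck, Secondary wheel driver is inoperative, Thruster degraded}; {#3 gyro faulted, Auxiliary star tracker stuck, Thruster degraded}; {#2 propellant valve is out, Auxiliary star tracker stuck, Thruster degraded}; {Primary rate sensor is inoperative, Secondary wheel driver is inoperative}; {#3 gyro faulted, Primary rate sensor is inoperative}; {#2 propellant valve is out, Primary rate sensor is inoperative}.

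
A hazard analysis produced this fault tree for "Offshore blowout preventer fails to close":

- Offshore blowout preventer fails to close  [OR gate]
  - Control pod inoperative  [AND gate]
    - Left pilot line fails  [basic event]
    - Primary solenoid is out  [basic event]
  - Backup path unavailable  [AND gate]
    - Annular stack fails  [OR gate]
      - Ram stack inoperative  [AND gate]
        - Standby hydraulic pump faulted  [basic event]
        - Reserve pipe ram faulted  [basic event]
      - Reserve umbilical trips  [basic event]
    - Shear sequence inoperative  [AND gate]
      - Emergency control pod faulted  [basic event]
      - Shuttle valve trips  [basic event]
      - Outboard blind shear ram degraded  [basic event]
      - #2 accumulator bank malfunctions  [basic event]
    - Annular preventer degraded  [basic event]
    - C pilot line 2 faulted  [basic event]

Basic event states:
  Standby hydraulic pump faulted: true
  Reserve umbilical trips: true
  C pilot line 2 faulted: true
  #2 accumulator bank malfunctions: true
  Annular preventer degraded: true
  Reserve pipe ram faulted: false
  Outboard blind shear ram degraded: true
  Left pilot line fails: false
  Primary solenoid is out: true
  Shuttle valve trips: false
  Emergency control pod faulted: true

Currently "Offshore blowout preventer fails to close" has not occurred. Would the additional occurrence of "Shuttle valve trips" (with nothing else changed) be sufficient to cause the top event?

Yes

Counterfactual: set "Shuttle valve trips" to occurred.
Control pod inoperative [AND]: Left pilot line fails=not, Primary solenoid is out=occurs → not all inputs occur → does not occur.
Ram stack inoperative [AND]: Standby hydraulic pump faulted=occurs, Reserve pipe ram faulted=not → not all inputs occur → does not occur.
Annular stack fails [OR]: Ram stack inoperative=not, Reserve umbilical trips=occurs → at least one input occurs → occurs.
Shear sequence inoperative [AND]: Emergency control pod faulted=occurs, Shuttle valve trips=occurs, Outboard blind shear ram degraded=occurs, #2 accumulator bank malfunctions=occurs → all inputs occur → occurs.
Backup path unavailable [AND]: Annular stack fails=occurs, Shear sequence inoperative=occurs, Annular preventer degraded=occurs, C pilot line 2 faulted=occurs → all inputs occur → occurs.
Offshore blowout preventer fails to close [OR]: Control pod inoperative=not, Backup path unavailable=occurs → at least one input occurs → occurs.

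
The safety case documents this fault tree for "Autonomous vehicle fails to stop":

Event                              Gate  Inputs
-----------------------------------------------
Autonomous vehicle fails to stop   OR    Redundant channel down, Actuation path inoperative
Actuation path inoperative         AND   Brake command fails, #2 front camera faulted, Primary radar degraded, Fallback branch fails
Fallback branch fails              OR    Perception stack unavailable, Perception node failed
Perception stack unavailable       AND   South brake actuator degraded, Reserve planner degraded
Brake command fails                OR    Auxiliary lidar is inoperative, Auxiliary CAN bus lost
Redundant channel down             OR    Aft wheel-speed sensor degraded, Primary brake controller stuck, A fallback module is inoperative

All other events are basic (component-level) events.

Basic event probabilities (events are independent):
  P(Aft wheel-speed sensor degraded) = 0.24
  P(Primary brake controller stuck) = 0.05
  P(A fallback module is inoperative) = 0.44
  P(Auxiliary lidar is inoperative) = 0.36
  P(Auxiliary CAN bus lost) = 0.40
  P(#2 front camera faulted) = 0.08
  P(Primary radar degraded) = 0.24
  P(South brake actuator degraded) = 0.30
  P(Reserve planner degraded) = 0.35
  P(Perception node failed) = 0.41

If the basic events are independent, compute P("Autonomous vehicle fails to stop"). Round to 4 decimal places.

0.5979

P(Redundant channel down) [OR] = 1 − (1−0.24) × (1−0.05) × (1−0.44) = 0.595680
P(Brake command fails) [OR] = 1 − (1−0.36) × (1−0.40) = 0.616000
P(Perception stack unavailable) [AND] = 0.30 × 0.35 = 0.105000
P(Fallback branch fails) [OR] = 1 − (1−0.105000) × (1−0.41) = 0.471950
P(Actuation path inoperative) [AND] = 0.616000 × 0.08 × 0.24 × 0.471950 = 0.005582
P(Autonomous vehicle fails to stop) [OR] = 1 − (1−0.595680) × (1−0.005582) = 0.597937
Rounded to 4 decimal places: P(Autonomous vehicle fails to stop) ≈ 0.5979.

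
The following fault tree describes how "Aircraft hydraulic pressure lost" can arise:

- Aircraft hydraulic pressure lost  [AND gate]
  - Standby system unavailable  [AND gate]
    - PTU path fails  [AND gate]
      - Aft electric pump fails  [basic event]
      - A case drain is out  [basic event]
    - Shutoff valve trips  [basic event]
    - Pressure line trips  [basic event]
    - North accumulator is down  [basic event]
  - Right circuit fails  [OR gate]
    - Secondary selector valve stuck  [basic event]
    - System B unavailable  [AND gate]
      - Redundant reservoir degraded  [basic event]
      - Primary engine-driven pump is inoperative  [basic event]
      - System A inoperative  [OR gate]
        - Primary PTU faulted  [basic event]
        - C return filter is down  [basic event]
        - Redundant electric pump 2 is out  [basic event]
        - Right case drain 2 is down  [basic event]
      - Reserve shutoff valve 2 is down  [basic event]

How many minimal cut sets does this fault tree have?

PTU path fails [AND]: one cut set from each child combined → 1 × 1 = 1 cut set(s).
Standby system unavailable [AND]: one cut set from each child combined → 1 × 1 × 1 × 1 = 1 cut set(s).
System A inoperative [OR]: union of children's cut sets → 4 cut set(s).
System B unavailable [AND]: one cut set from each child combined → 1 × 1 × 4 × 1 = 4 cut set(s).
Right circuit fails [OR]: union of children's cut sets → 5 cut set(s).
Aircraft hydraulic pressure lost [AND]: one cut set from each child combined → 1 × 5 = 5 cut set(s).
Minimal cut sets: {A case drain is out, Aft electric pump fails, North accumulator is down, Pressure line trips, Secondary selector valve stuck, Shutoff valve trips}; {A case drain is out, Aft electric pump fails, North accumulator is down, Pressure line trips, Primary PTU faulted, Primary engine-driven pump is inoperative, Redundant reservoir degraded, Reserve shutoff valve 2 is down, Shutoff valve trips}; {A case drain is out, Aft electric pump fails, C return filter is down, North accumulator is down, Pressure line trips, Primary engine-driven pump is inoperative, Redundant reservoir degraded, Reserve shutoff valve 2 is down, Shutoff valve trips}; {A case drain is out, Aft electric pump fails, North accumulator is down, Pressure line trips, Primary engine-driven pump is inoperative, Redundant electric pump 2 is out, Redundant reservoir degraded, Reserve shutoff valve 2 is down, Shutoff valve trips}; {A case drain is out, Aft electric pump fails, North accumulator is down, Pressure line trips, Primary engine-driven pump is inoperative, Redundant reservoir degraded, Reserve shutoff valve 2 is down, Right case drain 2 is down, Shutoff valve trips}.

5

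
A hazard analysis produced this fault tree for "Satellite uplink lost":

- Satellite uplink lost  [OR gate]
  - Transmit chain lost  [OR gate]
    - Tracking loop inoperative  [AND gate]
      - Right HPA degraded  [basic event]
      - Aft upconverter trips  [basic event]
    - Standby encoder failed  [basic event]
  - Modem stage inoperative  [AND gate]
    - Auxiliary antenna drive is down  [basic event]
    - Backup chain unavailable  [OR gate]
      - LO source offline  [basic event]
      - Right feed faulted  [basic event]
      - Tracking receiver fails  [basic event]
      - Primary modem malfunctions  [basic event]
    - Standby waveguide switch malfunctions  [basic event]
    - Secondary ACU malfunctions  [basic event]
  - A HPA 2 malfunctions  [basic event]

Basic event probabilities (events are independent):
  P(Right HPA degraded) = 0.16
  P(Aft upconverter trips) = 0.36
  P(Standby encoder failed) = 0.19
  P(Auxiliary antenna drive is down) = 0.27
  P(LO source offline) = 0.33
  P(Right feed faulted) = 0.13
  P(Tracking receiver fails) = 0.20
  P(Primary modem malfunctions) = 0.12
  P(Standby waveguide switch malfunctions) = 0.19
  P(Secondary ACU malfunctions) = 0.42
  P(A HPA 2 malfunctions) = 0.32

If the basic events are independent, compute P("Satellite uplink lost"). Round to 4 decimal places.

0.4875

P(Tracking loop inoperative) [AND] = 0.16 × 0.36 = 0.057600
P(Transmit chain lost) [OR] = 1 − (1−0.057600) × (1−0.19) = 0.236656
P(Backup chain unavailable) [OR] = 1 − (1−0.33) × (1−0.13) × (1−0.20) × (1−0.12) = 0.589638
P(Modem stage inoperative) [AND] = 0.27 × 0.589638 × 0.19 × 0.42 = 0.012704
P(Satellite uplink lost) [OR] = 1 − (1−0.236656) × (1−0.012704) × (1−0.32) = 0.487520
Rounded to 4 decimal places: P(Satellite uplink lost) ≈ 0.4875.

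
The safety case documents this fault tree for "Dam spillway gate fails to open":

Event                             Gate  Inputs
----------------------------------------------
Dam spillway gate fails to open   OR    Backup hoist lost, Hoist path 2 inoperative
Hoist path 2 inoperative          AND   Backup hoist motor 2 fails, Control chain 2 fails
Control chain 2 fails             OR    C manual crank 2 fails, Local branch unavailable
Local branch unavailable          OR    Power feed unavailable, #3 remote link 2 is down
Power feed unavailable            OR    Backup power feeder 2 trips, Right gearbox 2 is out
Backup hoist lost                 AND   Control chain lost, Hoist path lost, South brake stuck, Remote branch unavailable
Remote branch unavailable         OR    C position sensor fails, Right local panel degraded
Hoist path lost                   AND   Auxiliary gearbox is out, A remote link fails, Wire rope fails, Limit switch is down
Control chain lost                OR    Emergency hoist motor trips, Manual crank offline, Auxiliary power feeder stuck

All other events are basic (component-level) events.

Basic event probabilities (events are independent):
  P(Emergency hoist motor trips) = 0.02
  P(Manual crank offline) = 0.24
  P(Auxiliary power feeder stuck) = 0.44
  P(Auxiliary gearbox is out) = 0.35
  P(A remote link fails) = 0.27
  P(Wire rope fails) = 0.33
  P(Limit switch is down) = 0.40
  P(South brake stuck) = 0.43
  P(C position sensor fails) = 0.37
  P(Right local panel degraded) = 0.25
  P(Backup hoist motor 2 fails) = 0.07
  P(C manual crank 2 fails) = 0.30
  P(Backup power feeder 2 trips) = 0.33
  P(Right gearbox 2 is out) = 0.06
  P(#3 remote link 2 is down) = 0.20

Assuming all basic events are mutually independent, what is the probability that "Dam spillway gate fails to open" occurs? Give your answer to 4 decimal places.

0.0469

P(Control chain lost) [OR] = 1 − (1−0.02) × (1−0.24) × (1−0.44) = 0.582912
P(Hoist path lost) [AND] = 0.35 × 0.27 × 0.33 × 0.40 = 0.012474
P(Remote branch unavailable) [OR] = 1 − (1−0.37) × (1−0.25) = 0.527500
P(Backup hoist lost) [AND] = 0.582912 × 0.012474 × 0.43 × 0.527500 = 0.001649
P(Power feed unavailable) [OR] = 1 − (1−0.33) × (1−0.06) = 0.370200
P(Local branch unavailable) [OR] = 1 − (1−0.370200) × (1−0.20) = 0.496160
P(Control chain 2 fails) [OR] = 1 − (1−0.30) × (1−0.496160) = 0.647312
P(Hoist path 2 inoperative) [AND] = 0.07 × 0.647312 = 0.045312
P(Dam spillway gate fails to open) [OR] = 1 − (1−0.001649) × (1−0.045312) = 0.046886
Rounded to 4 decimal places: P(Dam spillway gate fails to open) ≈ 0.0469.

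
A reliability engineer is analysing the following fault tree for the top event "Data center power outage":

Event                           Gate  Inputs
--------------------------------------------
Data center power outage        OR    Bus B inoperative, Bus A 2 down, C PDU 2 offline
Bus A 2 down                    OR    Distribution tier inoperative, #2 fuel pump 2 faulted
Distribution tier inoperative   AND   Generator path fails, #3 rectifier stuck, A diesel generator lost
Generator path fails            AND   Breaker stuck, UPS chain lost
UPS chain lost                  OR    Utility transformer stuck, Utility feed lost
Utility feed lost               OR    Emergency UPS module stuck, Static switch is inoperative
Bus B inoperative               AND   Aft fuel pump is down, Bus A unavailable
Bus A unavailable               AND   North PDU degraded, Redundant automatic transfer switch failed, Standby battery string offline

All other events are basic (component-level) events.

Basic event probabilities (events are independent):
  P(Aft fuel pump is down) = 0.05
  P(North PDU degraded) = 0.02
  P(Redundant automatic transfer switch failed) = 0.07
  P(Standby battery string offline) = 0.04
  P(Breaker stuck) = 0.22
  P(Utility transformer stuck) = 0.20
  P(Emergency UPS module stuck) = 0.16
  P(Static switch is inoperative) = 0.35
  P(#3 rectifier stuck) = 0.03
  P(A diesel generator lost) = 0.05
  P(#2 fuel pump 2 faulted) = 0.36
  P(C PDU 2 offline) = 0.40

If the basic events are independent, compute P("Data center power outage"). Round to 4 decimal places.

P(Bus A unavailable) [AND] = 0.02 × 0.07 × 0.04 = 0.000056
P(Bus B inoperative) [AND] = 0.05 × 0.000056 = 0.000003
P(Utility feed lost) [OR] = 1 − (1−0.16) × (1−0.35) = 0.454000
P(UPS chain lost) [OR] = 1 − (1−0.20) × (1−0.454000) = 0.563200
P(Generator path fails) [AND] = 0.22 × 0.563200 = 0.123904
P(Distribution tier inoperative) [AND] = 0.123904 × 0.03 × 0.05 = 0.000186
P(Bus A 2 down) [OR] = 1 − (1−0.000186) × (1−0.36) = 0.360119
P(Data center power outage) [OR] = 1 − (1−0.000003) × (1−0.360119) × (1−0.40) = 0.616073
Rounded to 4 decimal places: P(Data center power outage) ≈ 0.6161.

0.6161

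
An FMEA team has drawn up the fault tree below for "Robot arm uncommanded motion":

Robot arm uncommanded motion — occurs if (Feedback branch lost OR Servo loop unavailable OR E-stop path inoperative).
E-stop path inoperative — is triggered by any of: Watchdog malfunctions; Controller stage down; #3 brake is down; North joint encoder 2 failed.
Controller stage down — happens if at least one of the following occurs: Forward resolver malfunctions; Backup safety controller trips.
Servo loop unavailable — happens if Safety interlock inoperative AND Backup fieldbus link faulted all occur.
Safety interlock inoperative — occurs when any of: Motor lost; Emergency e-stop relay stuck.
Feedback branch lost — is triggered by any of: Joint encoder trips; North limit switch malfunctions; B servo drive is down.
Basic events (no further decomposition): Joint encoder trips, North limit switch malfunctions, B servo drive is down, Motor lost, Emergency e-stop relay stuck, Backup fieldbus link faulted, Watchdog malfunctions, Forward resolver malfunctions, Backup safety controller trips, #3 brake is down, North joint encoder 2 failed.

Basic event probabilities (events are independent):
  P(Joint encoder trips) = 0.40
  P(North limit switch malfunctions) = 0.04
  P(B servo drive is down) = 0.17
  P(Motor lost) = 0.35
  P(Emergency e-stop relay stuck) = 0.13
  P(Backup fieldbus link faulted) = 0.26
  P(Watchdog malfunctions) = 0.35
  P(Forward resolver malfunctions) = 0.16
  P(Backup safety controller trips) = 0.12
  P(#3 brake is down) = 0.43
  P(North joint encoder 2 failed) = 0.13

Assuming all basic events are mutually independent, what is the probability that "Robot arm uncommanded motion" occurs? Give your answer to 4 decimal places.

0.8990

P(Feedback branch lost) [OR] = 1 − (1−0.40) × (1−0.04) × (1−0.17) = 0.521920
P(Safety interlock inoperative) [OR] = 1 − (1−0.35) × (1−0.13) = 0.434500
P(Servo loop unavailable) [AND] = 0.434500 × 0.26 = 0.112970
P(Controller stage down) [OR] = 1 − (1−0.16) × (1−0.12) = 0.260800
P(E-stop path inoperative) [OR] = 1 − (1−0.35) × (1−0.260800) × (1−0.43) × (1−0.13) = 0.761730
P(Robot arm uncommanded motion) [OR] = 1 − (1−0.521920) × (1−0.112970) × (1−0.761730) = 0.898957
Rounded to 4 decimal places: P(Robot arm uncommanded motion) ≈ 0.8990.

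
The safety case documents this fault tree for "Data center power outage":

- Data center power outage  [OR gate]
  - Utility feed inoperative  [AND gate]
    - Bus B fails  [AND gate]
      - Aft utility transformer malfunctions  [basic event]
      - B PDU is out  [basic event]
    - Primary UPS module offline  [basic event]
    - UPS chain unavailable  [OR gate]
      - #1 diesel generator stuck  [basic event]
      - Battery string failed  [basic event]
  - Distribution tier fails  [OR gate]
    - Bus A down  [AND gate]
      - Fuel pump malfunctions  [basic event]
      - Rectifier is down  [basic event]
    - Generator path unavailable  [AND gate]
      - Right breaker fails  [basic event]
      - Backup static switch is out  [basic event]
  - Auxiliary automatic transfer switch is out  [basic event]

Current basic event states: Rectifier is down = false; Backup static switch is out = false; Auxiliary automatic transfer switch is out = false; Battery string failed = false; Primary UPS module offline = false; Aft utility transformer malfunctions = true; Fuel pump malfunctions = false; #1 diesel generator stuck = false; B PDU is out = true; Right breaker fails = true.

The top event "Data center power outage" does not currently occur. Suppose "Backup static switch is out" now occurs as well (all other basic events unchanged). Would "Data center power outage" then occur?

Yes

Counterfactual: set "Backup static switch is out" to occurred.
Bus B fails [AND]: Aft utility transformer malfunctions=occurs, B PDU is out=occurs → all inputs occur → occurs.
UPS chain unavailable [OR]: #1 diesel generator stuck=not, Battery string failed=not → no input occurs → does not occur.
Utility feed inoperative [AND]: Bus B fails=occurs, Primary UPS module offline=not, UPS chain unavailable=not → not all inputs occur → does not occur.
Bus A down [AND]: Fuel pump malfunctions=not, Rectifier is down=not → not all inputs occur → does not occur.
Generator path unavailable [AND]: Right breaker fails=occurs, Backup static switch is out=occurs → all inputs occur → occurs.
Distribution tier fails [OR]: Bus A down=not, Generator path unavailable=occurs → at least one input occurs → occurs.
Data center power outage [OR]: Utility feed inoperative=not, Distribution tier fails=occurs, Auxiliary automatic transfer switch is out=not → at least one input occurs → occurs.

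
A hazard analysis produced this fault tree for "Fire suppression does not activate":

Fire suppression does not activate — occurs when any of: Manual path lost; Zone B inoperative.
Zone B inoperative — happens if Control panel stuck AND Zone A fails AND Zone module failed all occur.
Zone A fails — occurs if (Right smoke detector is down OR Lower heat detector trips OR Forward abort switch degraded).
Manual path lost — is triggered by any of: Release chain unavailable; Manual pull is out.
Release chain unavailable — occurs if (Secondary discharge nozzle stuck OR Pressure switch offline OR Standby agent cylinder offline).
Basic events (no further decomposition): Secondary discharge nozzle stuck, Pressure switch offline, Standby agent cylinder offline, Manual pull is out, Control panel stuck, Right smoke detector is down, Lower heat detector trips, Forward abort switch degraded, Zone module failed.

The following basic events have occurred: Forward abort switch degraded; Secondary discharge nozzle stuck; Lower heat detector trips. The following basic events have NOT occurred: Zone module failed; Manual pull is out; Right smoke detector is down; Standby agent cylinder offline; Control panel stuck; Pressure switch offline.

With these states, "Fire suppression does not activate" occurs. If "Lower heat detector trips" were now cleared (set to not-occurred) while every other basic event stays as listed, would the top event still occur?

Yes

Counterfactual: set "Lower heat detector trips" to not occurred.
Release chain unavailable [OR]: Secondary discharge nozzle stuck=occurs, Pressure switch offline=not, Standby agent cylinder offline=not → at least one input occurs → occurs.
Manual path lost [OR]: Release chain unavailable=occurs, Manual pull is out=not → at least one input occurs → occurs.
Zone A fails [OR]: Right smoke detector is down=not, Lower heat detector trips=not, Forward abort switch degraded=occurs → at least one input occurs → occurs.
Zone B inoperative [AND]: Control panel stuck=not, Zone A fails=occurs, Zone module failed=not → not all inputs occur → does not occur.
Fire suppression does not activate [OR]: Manual path lost=occurs, Zone B inoperative=not → at least one input occurs → occurs.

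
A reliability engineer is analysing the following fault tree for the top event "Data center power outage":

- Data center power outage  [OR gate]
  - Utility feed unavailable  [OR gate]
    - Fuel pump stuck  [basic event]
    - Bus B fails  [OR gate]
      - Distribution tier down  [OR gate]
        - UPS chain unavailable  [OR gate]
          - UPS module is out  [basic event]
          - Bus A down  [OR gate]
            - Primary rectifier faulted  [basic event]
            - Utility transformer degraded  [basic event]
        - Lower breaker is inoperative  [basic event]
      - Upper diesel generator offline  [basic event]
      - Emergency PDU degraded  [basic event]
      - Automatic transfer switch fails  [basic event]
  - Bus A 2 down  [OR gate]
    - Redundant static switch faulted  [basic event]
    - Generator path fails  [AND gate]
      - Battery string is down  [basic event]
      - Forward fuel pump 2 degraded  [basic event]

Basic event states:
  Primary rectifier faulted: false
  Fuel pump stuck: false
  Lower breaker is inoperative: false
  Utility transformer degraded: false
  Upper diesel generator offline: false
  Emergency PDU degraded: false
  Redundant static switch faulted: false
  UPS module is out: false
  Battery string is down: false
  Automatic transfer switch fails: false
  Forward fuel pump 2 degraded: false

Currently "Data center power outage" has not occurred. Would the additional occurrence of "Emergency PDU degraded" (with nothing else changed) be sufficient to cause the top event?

Counterfactual: set "Emergency PDU degraded" to occurred.
Bus A down [OR]: Primary rectifier faulted=not, Utility transformer degraded=not → no input occurs → does not occur.
UPS chain unavailable [OR]: UPS module is out=not, Bus A down=not → no input occurs → does not occur.
Distribution tier down [OR]: UPS chain unavailable=not, Lower breaker is inoperative=not → no input occurs → does not occur.
Bus B fails [OR]: Distribution tier down=not, Upper diesel generator offline=not, Emergency PDU degraded=occurs, Automatic transfer switch fails=not → at least one input occurs → occurs.
Utility feed unavailable [OR]: Fuel pump stuck=not, Bus B fails=occurs → at least one input occurs → occurs.
Generator path fails [AND]: Battery string is down=not, Forward fuel pump 2 degraded=not → not all inputs occur → does not occur.
Bus A 2 down [OR]: Redundant static switch faulted=not, Generator path fails=not → no input occurs → does not occur.
Data center power outage [OR]: Utility feed unavailable=occurs, Bus A 2 down=not → at least one input occurs → occurs.

Yes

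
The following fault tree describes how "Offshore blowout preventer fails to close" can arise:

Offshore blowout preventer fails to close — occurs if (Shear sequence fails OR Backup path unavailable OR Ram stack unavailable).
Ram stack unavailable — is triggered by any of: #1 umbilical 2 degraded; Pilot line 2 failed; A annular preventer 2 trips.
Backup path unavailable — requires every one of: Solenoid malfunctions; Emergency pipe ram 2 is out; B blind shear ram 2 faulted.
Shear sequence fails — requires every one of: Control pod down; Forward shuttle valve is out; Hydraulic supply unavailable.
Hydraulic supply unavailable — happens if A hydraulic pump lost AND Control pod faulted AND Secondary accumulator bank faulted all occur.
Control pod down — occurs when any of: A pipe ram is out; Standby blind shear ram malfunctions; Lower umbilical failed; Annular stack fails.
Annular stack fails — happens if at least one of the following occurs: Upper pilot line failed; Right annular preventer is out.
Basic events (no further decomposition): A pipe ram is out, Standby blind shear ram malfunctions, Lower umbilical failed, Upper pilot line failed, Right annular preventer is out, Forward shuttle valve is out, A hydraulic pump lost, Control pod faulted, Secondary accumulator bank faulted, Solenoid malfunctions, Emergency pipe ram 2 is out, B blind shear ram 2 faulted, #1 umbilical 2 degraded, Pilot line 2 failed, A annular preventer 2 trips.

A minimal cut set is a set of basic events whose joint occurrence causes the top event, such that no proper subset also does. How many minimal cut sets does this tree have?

Annular stack fails [OR]: union of children's cut sets → 2 cut set(s).
Control pod down [OR]: union of children's cut sets → 5 cut set(s).
Hydraulic supply unavailable [AND]: one cut set from each child combined → 1 × 1 × 1 = 1 cut set(s).
Shear sequence fails [AND]: one cut set from each child combined → 5 × 1 × 1 = 5 cut set(s).
Backup path unavailable [AND]: one cut set from each child combined → 1 × 1 × 1 = 1 cut set(s).
Ram stack unavailable [OR]: union of children's cut sets → 3 cut set(s).
Offshore blowout preventer fails to close [OR]: union of children's cut sets → 9 cut set(s).
Minimal cut sets: {A hydraulic pump lost, A pipe ram is out, Control pod faulted, Forward shuttle valve is out, Secondary accumulator bank faulted}; {A hydraulic pump lost, Control pod faulted, Forward shuttle valve is out, Secondary accumulator bank faulted, Standby blind shear ram malfunctions}; {A hydraulic pump lost, Control pod faulted, Forward shuttle valve is out, Lower umbilical failed, Secondary accumulator bank faulted}; {A hydraulic pump lost, Control pod faulted, Forward shuttle valve is out, Secondary accumulator bank faulted, Upper pilot line failed}; {A hydraulic pump lost, Control pod faulted, Forward shuttle valve is out, Right annular preventer is out, Secondary accumulator bank faulted}; {B blind shear ram 2 faulted, Emergency pipe ram 2 is out, Solenoid malfunctions}; {#1 umbilical 2 degraded}; {Pilot line 2 failed}; {A annular preventer 2 trips}.

9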